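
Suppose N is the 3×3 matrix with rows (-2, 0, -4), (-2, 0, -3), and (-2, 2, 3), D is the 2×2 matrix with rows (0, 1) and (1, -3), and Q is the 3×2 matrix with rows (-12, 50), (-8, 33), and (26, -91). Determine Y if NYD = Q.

Isolating Y: multiply by N⁻¹ from the left and D⁻¹ from the right, so Y = N⁻¹QD⁻¹.
det N = 4; the adjugate gives N⁻¹ = [[3/2, -2, 0], [3, -7/2, 1/2], [-1, 1, 0]].
det D = -1, so D⁻¹ = [[3, 1], [1, 0]].
N⁻¹Q = [[-2, 9], [5, -11], [4, -17]].
Y = (N⁻¹Q)D⁻¹ = [[3, -2], [4, 5], [-5, 4]].

Y = [[3, -2], [4, 5], [-5, 4]]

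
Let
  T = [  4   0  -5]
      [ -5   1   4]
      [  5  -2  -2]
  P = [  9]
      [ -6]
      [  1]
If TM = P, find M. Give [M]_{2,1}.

Left-multiplying both sides by T⁻¹ gives M = T⁻¹P.
T has determinant -1; T⁻¹ = [[-6, -10, -5], [-10, -17, -9], [-5, -8, -4]].
M = T⁻¹P = [[-6, -10, -5], [-10, -17, -9], [-5, -8, -4]] · [[9], [-6], [1]] = [[1], [3], [-1]].

3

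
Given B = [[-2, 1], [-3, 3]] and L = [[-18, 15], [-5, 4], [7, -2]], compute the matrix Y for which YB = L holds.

Y = [[3, 4], [1, 1], [-5, 1]]

Right-multiplying both sides by B⁻¹ gives Y = LB⁻¹.
det B = -3, so B⁻¹ = [[-1, 1/3], [-1, 2/3]].
Y = LB⁻¹ = [[-18, 15], [-5, 4], [7, -2]] · [[-1, 1/3], [-1, 2/3]] = [[3, 4], [1, 1], [-5, 1]].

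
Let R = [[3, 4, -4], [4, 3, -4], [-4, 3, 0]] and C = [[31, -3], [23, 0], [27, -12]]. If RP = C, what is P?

P = [[-3, 3], [5, 0], [-5, 3]]

R is on the left of P, so left-multiply by R⁻¹: P = R⁻¹C.
det R = 4, so R⁻¹ = [[3, -3, -1], [4, -4, -1], [6, -25/4, -7/4]].
P = R⁻¹C = [[3, -3, -1], [4, -4, -1], [6, -25/4, -7/4]] · [[31, -3], [23, 0], [27, -12]] = [[-3, 3], [5, 0], [-5, 3]].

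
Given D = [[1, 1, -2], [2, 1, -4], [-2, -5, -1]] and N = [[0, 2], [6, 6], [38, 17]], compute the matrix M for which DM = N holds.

Since D multiplies M on the left, M = D⁻¹N.
det D = 5, so D⁻¹ = [[-21/5, 11/5, -2/5], [2, -1, 0], [-8/5, 3/5, -1/5]].
M = D⁻¹N = [[-21/5, 11/5, -2/5], [2, -1, 0], [-8/5, 3/5, -1/5]] · [[0, 2], [6, 6], [38, 17]] = [[-2, -2], [-6, -2], [-4, -3]].

M = [[-2, -2], [-6, -2], [-4, -3]]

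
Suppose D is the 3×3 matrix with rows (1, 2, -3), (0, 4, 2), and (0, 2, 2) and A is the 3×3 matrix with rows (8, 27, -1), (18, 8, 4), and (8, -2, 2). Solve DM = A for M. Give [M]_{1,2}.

Since D multiplies M on the left, M = D⁻¹A.
det D = 4; the adjugate gives D⁻¹ = [[1, -5/2, 4], [0, 1/2, -1/2], [0, -1/2, 1]].
M = D⁻¹A = [[1, -5/2, 4], [0, 1/2, -1/2], [0, -1/2, 1]] · [[8, 27, -1], [18, 8, 4], [8, -2, 2]] = [[-5, -1, -3], [5, 5, 1], [-1, -6, 0]].

-1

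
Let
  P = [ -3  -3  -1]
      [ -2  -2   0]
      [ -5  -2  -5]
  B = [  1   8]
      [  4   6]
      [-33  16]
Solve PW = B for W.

P is on the left of W, so left-multiply by P⁻¹: W = P⁻¹B.
P has determinant 6; P⁻¹ = [[5/3, -13/6, -1/3], [-5/3, 5/3, 1/3], [-1, 3/2, 0]].
W = P⁻¹B = [[5/3, -13/6, -1/3], [-5/3, 5/3, 1/3], [-1, 3/2, 0]] · [[1, 8], [4, 6], [-33, 16]] = [[4, -5], [-6, 2], [5, 1]].

W = [[4, -5], [-6, 2], [5, 1]]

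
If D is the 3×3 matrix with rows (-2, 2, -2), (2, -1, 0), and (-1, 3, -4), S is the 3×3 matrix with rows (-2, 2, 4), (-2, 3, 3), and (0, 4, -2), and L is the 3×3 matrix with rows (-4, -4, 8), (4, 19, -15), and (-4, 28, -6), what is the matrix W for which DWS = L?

W = [[3, -3, 5], [-1, 3, 2], [-1, 2, -1]]

Isolating W: multiply by D⁻¹ from the left and S⁻¹ from the right, so W = D⁻¹LS⁻¹.
det D = -2; the adjugate gives D⁻¹ = [[-2, -1, 1], [-4, -3, 2], [-5/2, -2, 1]].
S has determinant -4; S⁻¹ = [[9/2, -5, 3/2], [1, -1, 1/2], [2, -2, 1/2]].
D⁻¹L = [[0, 17, -7], [-4, 15, 1], [-2, 0, 4]].
W = (D⁻¹L)S⁻¹ = [[3, -3, 5], [-1, 3, 2], [-1, 2, -1]].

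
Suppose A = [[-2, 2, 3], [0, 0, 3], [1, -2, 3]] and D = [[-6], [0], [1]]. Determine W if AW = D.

Left-multiplying both sides by A⁻¹ gives W = A⁻¹D.
det A = -6; the adjugate gives A⁻¹ = [[-1, 2, -1], [-1/2, 3/2, -1], [0, 1/3, 0]].
W = A⁻¹D = [[-1, 2, -1], [-1/2, 3/2, -1], [0, 1/3, 0]] · [[-6], [0], [1]] = [[5], [2], [0]].

W = [[5], [2], [0]]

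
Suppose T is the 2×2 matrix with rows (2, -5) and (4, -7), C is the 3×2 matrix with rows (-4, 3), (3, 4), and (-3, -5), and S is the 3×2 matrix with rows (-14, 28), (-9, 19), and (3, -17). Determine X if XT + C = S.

XT = S − C = [[-10, 25], [-12, 15], [6, -12]].
Since T sits to the right of X, X = (S − C)T⁻¹.
det T = 6; the adjugate gives T⁻¹ = [[-7/6, 5/6], [-2/3, 1/3]].
X = (S − C)T⁻¹ = [[-5, 0], [4, -5], [1, 1]].

X = [[-5, 0], [4, -5], [1, 1]]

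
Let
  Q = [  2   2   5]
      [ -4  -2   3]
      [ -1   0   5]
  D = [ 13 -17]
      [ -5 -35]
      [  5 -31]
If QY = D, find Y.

Q is on the left of Y, so left-multiply by Q⁻¹: Y = Q⁻¹D.
det Q = 4; the adjugate gives Q⁻¹ = [[-5/2, -5/2, 4], [17/4, 15/4, -13/2], [-1/2, -1/2, 1]].
Y = Q⁻¹D = [[-5/2, -5/2, 4], [17/4, 15/4, -13/2], [-1/2, -1/2, 1]] · [[13, -17], [-5, -35], [5, -31]] = [[0, 6], [4, -2], [1, -5]].

Y = [[0, 6], [4, -2], [1, -5]]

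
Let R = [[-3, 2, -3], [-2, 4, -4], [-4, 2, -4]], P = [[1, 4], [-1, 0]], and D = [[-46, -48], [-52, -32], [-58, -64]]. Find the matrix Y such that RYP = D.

Y = [[4, -4], [0, 5], [0, -4]]

Y = R⁻¹DP⁻¹ (apply R⁻¹ on the left and P⁻¹ on the right).
det R = 4, so R⁻¹ = [[-2, 1/2, 1], [2, 0, -3/2], [3, -1/2, -2]].
det P = 4, so P⁻¹ = [[0, -1], [1/4, 1/4]].
R⁻¹D = [[8, 16], [-5, 0], [4, 0]].
Y = (R⁻¹D)P⁻¹ = [[4, -4], [0, 5], [0, -4]].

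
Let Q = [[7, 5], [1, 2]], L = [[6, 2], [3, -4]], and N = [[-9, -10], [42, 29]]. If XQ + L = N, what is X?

X = [[-2, -1], [5, 4]]

XQ = N − L = [[-15, -12], [39, 33]].
Q is on the right of X, so right-multiply by Q⁻¹: X = (N − L)Q⁻¹.
Q has determinant 9; Q⁻¹ = [[2/9, -5/9], [-1/9, 7/9]].
X = (N − L)Q⁻¹ = [[-2, -1], [5, 4]].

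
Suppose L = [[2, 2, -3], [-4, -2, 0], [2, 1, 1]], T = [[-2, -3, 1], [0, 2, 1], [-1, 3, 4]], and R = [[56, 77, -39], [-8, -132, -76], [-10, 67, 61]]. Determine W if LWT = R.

W = L⁻¹RT⁻¹ (apply L⁻¹ on the left and T⁻¹ on the right).
det L = 4; the adjugate gives L⁻¹ = [[-1/2, -5/4, -3/2], [1, 2, 3], [0, 1/2, 1]].
T has determinant -5; T⁻¹ = [[-1, -3, 1], [1/5, 7/5, -2/5], [-2/5, -9/5, 4/5]].
L⁻¹R = [[-3, 26, 23], [10, 14, -8], [-14, 1, 23]].
W = (L⁻¹R)T⁻¹ = [[-1, 4, 5], [-4, 4, -2], [5, 2, 4]].

W = [[-1, 4, 5], [-4, 4, -2], [5, 2, 4]]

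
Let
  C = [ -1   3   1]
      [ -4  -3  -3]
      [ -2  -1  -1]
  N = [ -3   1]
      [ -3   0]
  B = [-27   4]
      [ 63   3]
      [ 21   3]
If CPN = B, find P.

P = [[-3, 3], [-1, 2], [4, 2]]

Isolating P: multiply by C⁻¹ from the left and N⁻¹ from the right, so P = C⁻¹BN⁻¹.
det C = 4; the adjugate gives C⁻¹ = [[0, 1/2, -3/2], [1/2, 3/4, -7/4], [-1/2, -7/4, 15/4]].
det N = 3, so N⁻¹ = [[0, -1/3], [1, -1]].
C⁻¹B = [[0, -3], [-3, -1], [-18, 4]].
P = (C⁻¹B)N⁻¹ = [[-3, 3], [-1, 2], [4, 2]].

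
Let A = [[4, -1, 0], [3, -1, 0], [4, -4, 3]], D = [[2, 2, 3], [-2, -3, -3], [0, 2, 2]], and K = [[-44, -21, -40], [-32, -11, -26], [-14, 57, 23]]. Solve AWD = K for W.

W = [[-4, 2, 2], [3, 5, -5], [-2, -5, -2]]

W = A⁻¹KD⁻¹ (apply A⁻¹ on the left and D⁻¹ on the right).
det A = -3; the adjugate gives A⁻¹ = [[1, -1, 0], [3, -4, 0], [8/3, -4, 1/3]].
det D = -4; the adjugate gives D⁻¹ = [[0, -1/2, -3/4], [-1, -1, 0], [1, 1, 1/2]].
A⁻¹K = [[-12, -10, -14], [-4, -19, -16], [6, 7, 5]].
W = (A⁻¹K)D⁻¹ = [[-4, 2, 2], [3, 5, -5], [-2, -5, -2]].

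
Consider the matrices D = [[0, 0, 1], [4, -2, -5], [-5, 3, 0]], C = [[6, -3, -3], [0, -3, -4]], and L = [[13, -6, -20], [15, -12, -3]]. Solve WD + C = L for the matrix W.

WD = L − C = [[7, -3, -17], [15, -9, 1]].
Right-multiplying both sides by D⁻¹ gives W = (L − C)D⁻¹.
det D = 2; the adjugate gives D⁻¹ = [[15/2, 3/2, 1], [25/2, 5/2, 2], [1, 0, 0]].
W = (L − C)D⁻¹ = [[-2, 3, 1], [1, 0, -3]].

W = [[-2, 3, 1], [1, 0, -3]]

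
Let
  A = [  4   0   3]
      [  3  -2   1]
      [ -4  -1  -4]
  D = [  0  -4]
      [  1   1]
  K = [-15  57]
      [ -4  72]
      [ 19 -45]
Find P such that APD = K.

P = A⁻¹KD⁻¹ (apply A⁻¹ on the left and D⁻¹ on the right).
det A = 3; the adjugate gives A⁻¹ = [[3, -1, 2], [8/3, -4/3, 5/3], [-11/3, 4/3, -8/3]].
D has determinant 4; D⁻¹ = [[1/4, 1], [-1/4, 0]].
A⁻¹K = [[-3, 9], [-3, -19], [-1, 7]].
P = (A⁻¹K)D⁻¹ = [[-3, -3], [4, -3], [-2, -1]].

P = [[-3, -3], [4, -3], [-2, -1]]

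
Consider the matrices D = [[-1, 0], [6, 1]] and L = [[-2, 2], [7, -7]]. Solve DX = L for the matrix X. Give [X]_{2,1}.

-5

Left-multiplying both sides by D⁻¹ gives X = D⁻¹L.
det D = -1; the adjugate gives D⁻¹ = [[-1, 0], [6, 1]].
X = D⁻¹L = [[-1, 0], [6, 1]] · [[-2, 2], [7, -7]] = [[2, -2], [-5, 5]].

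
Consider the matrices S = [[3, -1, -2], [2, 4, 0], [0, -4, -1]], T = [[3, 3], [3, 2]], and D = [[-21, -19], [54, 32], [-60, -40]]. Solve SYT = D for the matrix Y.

Y = [[-4, 1], [1, 5], [-4, 0]]

Left-multiply by S⁻¹ and right-multiply by T⁻¹: Y = S⁻¹DT⁻¹.
S has determinant 2; S⁻¹ = [[-2, 7/2, 4], [1, -3/2, -2], [-4, 6, 7]].
det T = -3; the adjugate gives T⁻¹ = [[-2/3, 1], [1, -1]].
S⁻¹D = [[-9, -10], [18, 13], [-12, -12]].
Y = (S⁻¹D)T⁻¹ = [[-4, 1], [1, 5], [-4, 0]].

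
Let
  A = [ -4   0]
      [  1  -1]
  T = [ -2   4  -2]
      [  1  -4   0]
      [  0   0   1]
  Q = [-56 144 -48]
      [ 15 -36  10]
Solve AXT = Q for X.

Left-multiply by A⁻¹ and right-multiply by T⁻¹: X = A⁻¹QT⁻¹.
A has determinant 4; A⁻¹ = [[-1/4, 0], [-1/4, -1]].
det T = 4, so T⁻¹ = [[-1, -1, -2], [-1/4, -1/2, -1/2], [0, 0, 1]].
A⁻¹Q = [[14, -36, 12], [-1, 0, 2]].
X = (A⁻¹Q)T⁻¹ = [[-5, 4, 2], [1, 1, 4]].

X = [[-5, 4, 2], [1, 1, 4]]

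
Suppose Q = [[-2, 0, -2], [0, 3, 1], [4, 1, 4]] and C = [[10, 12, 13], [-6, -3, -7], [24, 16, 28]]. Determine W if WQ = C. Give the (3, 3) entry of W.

4

Since Q sits to the right of W, W = CQ⁻¹.
det Q = 2; the adjugate gives Q⁻¹ = [[11/2, -1, 3], [2, 0, 1], [-6, 1, -3]].
W = CQ⁻¹ = [[10, 12, 13], [-6, -3, -7], [24, 16, 28]] · [[11/2, -1, 3], [2, 0, 1], [-6, 1, -3]] = [[1, 3, 3], [3, -1, 0], [-4, 4, 4]].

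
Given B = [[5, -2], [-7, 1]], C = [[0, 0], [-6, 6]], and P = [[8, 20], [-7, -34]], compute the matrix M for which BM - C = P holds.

M = [[2, 4], [1, 0]]

BM = P + C = [[8, 20], [-13, -28]].
B is on the left of M, so left-multiply by B⁻¹: M = B⁻¹(P + C).
B has determinant -9; B⁻¹ = [[-1/9, -2/9], [-7/9, -5/9]].
M = B⁻¹(P + C) = [[2, 4], [1, 0]].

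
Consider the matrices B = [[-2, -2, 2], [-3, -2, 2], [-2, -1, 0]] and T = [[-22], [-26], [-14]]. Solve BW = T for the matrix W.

W = [[4], [6], [-1]]

B is on the left of W, so left-multiply by B⁻¹: W = B⁻¹T.
B has determinant 2; B⁻¹ = [[1, -1, 0], [-2, 2, -1], [-1/2, 1, -1]].
W = B⁻¹T = [[1, -1, 0], [-2, 2, -1], [-1/2, 1, -1]] · [[-22], [-26], [-14]] = [[4], [6], [-1]].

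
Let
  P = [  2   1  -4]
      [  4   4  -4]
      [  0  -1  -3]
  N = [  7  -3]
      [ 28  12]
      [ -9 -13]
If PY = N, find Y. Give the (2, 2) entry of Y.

P is on the left of Y, so left-multiply by P⁻¹: Y = P⁻¹N.
P has determinant -4; P⁻¹ = [[4, -7/4, -3], [-3, 3/2, 2], [1, -1/2, -1]].
Y = P⁻¹N = [[4, -7/4, -3], [-3, 3/2, 2], [1, -1/2, -1]] · [[7, -3], [28, 12], [-9, -13]] = [[6, 6], [3, 1], [2, 4]].

1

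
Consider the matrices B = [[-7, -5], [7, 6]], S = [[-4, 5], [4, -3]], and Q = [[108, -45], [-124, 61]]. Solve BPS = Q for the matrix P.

P = [[-4, -5], [2, -2]]

P = B⁻¹QS⁻¹ (apply B⁻¹ on the left and S⁻¹ on the right).
det B = -7; the adjugate gives B⁻¹ = [[-6/7, -5/7], [1, 1]].
det S = -8; the adjugate gives S⁻¹ = [[3/8, 5/8], [1/2, 1/2]].
B⁻¹Q = [[-4, -5], [-16, 16]].
P = (B⁻¹Q)S⁻¹ = [[-4, -5], [2, -2]].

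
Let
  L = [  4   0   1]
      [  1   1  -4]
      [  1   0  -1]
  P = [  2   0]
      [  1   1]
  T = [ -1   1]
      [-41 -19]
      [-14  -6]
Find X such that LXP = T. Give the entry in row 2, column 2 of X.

X = L⁻¹TP⁻¹ (apply L⁻¹ on the left and P⁻¹ on the right).
L has determinant -5; L⁻¹ = [[1/5, 0, 1/5], [3/5, 1, -17/5], [1/5, 0, -4/5]].
P has determinant 2; P⁻¹ = [[1/2, 0], [-1/2, 1]].
L⁻¹T = [[-3, -1], [6, 2], [11, 5]].
X = (L⁻¹T)P⁻¹ = [[-1, -1], [2, 2], [3, 5]].

2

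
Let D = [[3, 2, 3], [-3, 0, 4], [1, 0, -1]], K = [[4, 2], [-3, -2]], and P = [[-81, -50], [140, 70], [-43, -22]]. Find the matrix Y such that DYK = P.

Isolating Y: multiply by D⁻¹ from the left and K⁻¹ from the right, so Y = D⁻¹PK⁻¹.
det D = 2; the adjugate gives D⁻¹ = [[0, 1, 4], [1/2, -3, -21/2], [0, 1, 3]].
det K = -2, so K⁻¹ = [[1, 1], [-3/2, -2]].
D⁻¹P = [[-32, -18], [-9, -4], [11, 4]].
Y = (D⁻¹P)K⁻¹ = [[-5, 4], [-3, -1], [5, 3]].

Y = [[-5, 4], [-3, -1], [5, 3]]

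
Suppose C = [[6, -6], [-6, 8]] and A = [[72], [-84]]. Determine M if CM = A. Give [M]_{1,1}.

6

Since C multiplies M on the left, M = C⁻¹A.
C has determinant 12; C⁻¹ = [[2/3, 1/2], [1/2, 1/2]].
M = C⁻¹A = [[2/3, 1/2], [1/2, 1/2]] · [[72], [-84]] = [[6], [-6]].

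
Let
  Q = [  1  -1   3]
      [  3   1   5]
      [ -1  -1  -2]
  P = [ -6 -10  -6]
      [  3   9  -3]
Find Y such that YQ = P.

Y = [[4, -2, 4], [-6, 3, 0]]

Q is on the right of Y, so right-multiply by Q⁻¹: Y = PQ⁻¹.
det Q = -4, so Q⁻¹ = [[-3/4, 5/4, 2], [-1/4, -1/4, -1], [1/2, -1/2, -1]].
Y = PQ⁻¹ = [[-6, -10, -6], [3, 9, -3]] · [[-3/4, 5/4, 2], [-1/4, -1/4, -1], [1/2, -1/2, -1]] = [[4, -2, 4], [-6, 3, 0]].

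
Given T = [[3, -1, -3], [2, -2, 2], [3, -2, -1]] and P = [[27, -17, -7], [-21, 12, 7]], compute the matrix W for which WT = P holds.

W = [[3, 3, 4], [-4, -3, -1]]

Right-multiplying both sides by T⁻¹ gives W = PT⁻¹.
det T = 4, so T⁻¹ = [[3/2, 5/4, -2], [2, 3/2, -3], [1/2, 3/4, -1]].
W = PT⁻¹ = [[27, -17, -7], [-21, 12, 7]] · [[3/2, 5/4, -2], [2, 3/2, -3], [1/2, 3/4, -1]] = [[3, 3, 4], [-4, -3, -1]].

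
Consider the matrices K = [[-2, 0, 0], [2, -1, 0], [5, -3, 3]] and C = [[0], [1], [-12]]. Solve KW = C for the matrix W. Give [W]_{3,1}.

-5

K is on the left of W, so left-multiply by K⁻¹: W = K⁻¹C.
K has determinant 6; K⁻¹ = [[-1/2, 0, 0], [-1, -1, 0], [-1/6, -1, 1/3]].
W = K⁻¹C = [[-1/2, 0, 0], [-1, -1, 0], [-1/6, -1, 1/3]] · [[0], [1], [-12]] = [[0], [-1], [-5]].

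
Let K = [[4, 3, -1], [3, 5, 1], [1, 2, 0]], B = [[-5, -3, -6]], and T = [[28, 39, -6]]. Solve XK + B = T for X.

X = [[4, 4, 5]]

XK = T − B = [[33, 42, 0]].
Since K sits to the right of X, X = (T − B)K⁻¹.
det K = -6, so K⁻¹ = [[1/3, 1/3, -4/3], [-1/6, -1/6, 7/6], [-1/6, 5/6, -11/6]].
X = (T − B)K⁻¹ = [[4, 4, 5]].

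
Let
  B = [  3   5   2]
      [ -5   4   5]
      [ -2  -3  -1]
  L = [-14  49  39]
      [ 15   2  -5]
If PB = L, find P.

B is on the right of P, so right-multiply by B⁻¹: P = LB⁻¹.
B has determinant 4; B⁻¹ = [[11/4, -1/4, 17/4], [-15/4, 1/4, -25/4], [23/4, -1/4, 37/4]].
P = LB⁻¹ = [[-14, 49, 39], [15, 2, -5]] · [[11/4, -1/4, 17/4], [-15/4, 1/4, -25/4], [23/4, -1/4, 37/4]] = [[2, 6, -5], [5, -2, 5]].

P = [[2, 6, -5], [5, -2, 5]]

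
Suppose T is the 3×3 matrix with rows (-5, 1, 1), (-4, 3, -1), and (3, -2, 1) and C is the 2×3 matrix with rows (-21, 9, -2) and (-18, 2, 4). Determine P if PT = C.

P = [[2, -1, -5], [4, -2, -2]]

T is on the right of P, so right-multiply by T⁻¹: P = CT⁻¹.
det T = -5; the adjugate gives T⁻¹ = [[-1/5, 3/5, 4/5], [-1/5, 8/5, 9/5], [1/5, 7/5, 11/5]].
P = CT⁻¹ = [[-21, 9, -2], [-18, 2, 4]] · [[-1/5, 3/5, 4/5], [-1/5, 8/5, 9/5], [1/5, 7/5, 11/5]] = [[2, -1, -5], [4, -2, -2]].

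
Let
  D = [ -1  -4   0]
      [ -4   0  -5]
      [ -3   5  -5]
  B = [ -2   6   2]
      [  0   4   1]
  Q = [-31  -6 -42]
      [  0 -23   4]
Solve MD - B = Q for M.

MD = Q + B = [[-33, 0, -40], [0, -19, 5]].
D is on the right of M, so right-multiply by D⁻¹: M = (Q + B)D⁻¹.
det D = -5, so D⁻¹ = [[-5, 4, -4], [1, -1, 1], [4, -17/5, 16/5]].
M = (Q + B)D⁻¹ = [[5, 4, 4], [1, 2, -3]].

M = [[5, 4, 4], [1, 2, -3]]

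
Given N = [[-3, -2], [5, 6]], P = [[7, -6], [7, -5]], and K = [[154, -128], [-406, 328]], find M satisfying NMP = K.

M = [[-4, 2], [-3, -5]]

Left-multiply by N⁻¹ and right-multiply by P⁻¹: M = N⁻¹KP⁻¹.
det N = -8, so N⁻¹ = [[-3/4, -1/4], [5/8, 3/8]].
det P = 7; the adjugate gives P⁻¹ = [[-5/7, 6/7], [-1, 1]].
N⁻¹K = [[-14, 14], [-56, 43]].
M = (N⁻¹K)P⁻¹ = [[-4, 2], [-3, -5]].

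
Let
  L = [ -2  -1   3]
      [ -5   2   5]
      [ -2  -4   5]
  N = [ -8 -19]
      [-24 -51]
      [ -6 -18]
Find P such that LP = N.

P = [[2, 5], [-2, -3], [-2, -4]]

L is on the left of P, so left-multiply by L⁻¹: P = L⁻¹N.
det L = -3, so L⁻¹ = [[-10, 7/3, 11/3], [-5, 4/3, 5/3], [-8, 2, 3]].
P = L⁻¹N = [[-10, 7/3, 11/3], [-5, 4/3, 5/3], [-8, 2, 3]] · [[-8, -19], [-24, -51], [-6, -18]] = [[2, 5], [-2, -3], [-2, -4]].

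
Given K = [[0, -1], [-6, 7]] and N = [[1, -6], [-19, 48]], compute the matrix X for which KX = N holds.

Left-multiplying both sides by K⁻¹ gives X = K⁻¹N.
det K = -6; the adjugate gives K⁻¹ = [[-7/6, -1/6], [-1, 0]].
X = K⁻¹N = [[-7/6, -1/6], [-1, 0]] · [[1, -6], [-19, 48]] = [[2, -1], [-1, 6]].

X = [[2, -1], [-1, 6]]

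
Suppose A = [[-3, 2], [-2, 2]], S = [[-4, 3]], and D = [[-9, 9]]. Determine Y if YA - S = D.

YA = D + S = [[-13, 12]].
Since A sits to the right of Y, Y = (D + S)A⁻¹.
det A = -2; the adjugate gives A⁻¹ = [[-1, 1], [-1, 3/2]].
Y = (D + S)A⁻¹ = [[1, 5]].

Y = [[1, 5]]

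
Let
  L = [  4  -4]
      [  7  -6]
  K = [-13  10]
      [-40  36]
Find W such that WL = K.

W = [[2, -3], [-3, -4]]

Since L sits to the right of W, W = KL⁻¹.
L has determinant 4; L⁻¹ = [[-3/2, 1], [-7/4, 1]].
W = KL⁻¹ = [[-13, 10], [-40, 36]] · [[-3/2, 1], [-7/4, 1]] = [[2, -3], [-3, -4]].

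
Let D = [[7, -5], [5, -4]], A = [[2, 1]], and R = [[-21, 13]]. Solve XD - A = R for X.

X = [[-2, -1]]

XD = R + A = [[-19, 14]].
Since D sits to the right of X, X = (R + A)D⁻¹.
det D = -3, so D⁻¹ = [[4/3, -5/3], [5/3, -7/3]].
X = (R + A)D⁻¹ = [[-2, -1]].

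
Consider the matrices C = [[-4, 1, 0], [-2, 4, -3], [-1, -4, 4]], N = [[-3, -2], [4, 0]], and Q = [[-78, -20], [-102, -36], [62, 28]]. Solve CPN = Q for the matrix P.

P = [[-2, 3], [2, 0], [-2, 2]]

Left-multiply by C⁻¹ and right-multiply by N⁻¹: P = C⁻¹QN⁻¹.
det C = -5; the adjugate gives C⁻¹ = [[-4/5, 4/5, 3/5], [-11/5, 16/5, 12/5], [-12/5, 17/5, 14/5]].
det N = 8, so N⁻¹ = [[0, 1/4], [-1/2, -3/8]].
C⁻¹Q = [[18, 4], [-6, -4], [14, 4]].
P = (C⁻¹Q)N⁻¹ = [[-2, 3], [2, 0], [-2, 2]].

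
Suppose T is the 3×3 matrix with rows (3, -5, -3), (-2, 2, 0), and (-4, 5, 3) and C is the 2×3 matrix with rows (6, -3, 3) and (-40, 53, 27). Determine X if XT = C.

T is on the right of X, so right-multiply by T⁻¹: X = CT⁻¹.
T has determinant -6; T⁻¹ = [[-1, 0, -1], [-1, 1/2, -1], [1/3, -5/6, 2/3]].
X = CT⁻¹ = [[6, -3, 3], [-40, 53, 27]] · [[-1, 0, -1], [-1, 1/2, -1], [1/3, -5/6, 2/3]] = [[-2, -4, -1], [-4, 4, 5]].

X = [[-2, -4, -1], [-4, 4, 5]]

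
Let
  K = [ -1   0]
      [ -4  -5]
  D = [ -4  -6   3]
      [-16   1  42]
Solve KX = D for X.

Left-multiplying both sides by K⁻¹ gives X = K⁻¹D.
K has determinant 5; K⁻¹ = [[-1, 0], [4/5, -1/5]].
X = K⁻¹D = [[-1, 0], [4/5, -1/5]] · [[-4, -6, 3], [-16, 1, 42]] = [[4, 6, -3], [0, -5, -6]].

X = [[4, 6, -3], [0, -5, -6]]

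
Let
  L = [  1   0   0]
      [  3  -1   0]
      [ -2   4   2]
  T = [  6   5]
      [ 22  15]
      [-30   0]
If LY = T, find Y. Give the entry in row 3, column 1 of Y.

-1

L is on the left of Y, so left-multiply by L⁻¹: Y = L⁻¹T.
det L = -2, so L⁻¹ = [[1, 0, 0], [3, -1, 0], [-5, 2, 1/2]].
Y = L⁻¹T = [[1, 0, 0], [3, -1, 0], [-5, 2, 1/2]] · [[6, 5], [22, 15], [-30, 0]] = [[6, 5], [-4, 0], [-1, 5]].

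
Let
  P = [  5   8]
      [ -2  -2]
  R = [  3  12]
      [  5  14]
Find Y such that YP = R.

P is on the right of Y, so right-multiply by P⁻¹: Y = RP⁻¹.
det P = 6, so P⁻¹ = [[-1/3, -4/3], [1/3, 5/6]].
Y = RP⁻¹ = [[3, 12], [5, 14]] · [[-1/3, -4/3], [1/3, 5/6]] = [[3, 6], [3, 5]].

Y = [[3, 6], [3, 5]]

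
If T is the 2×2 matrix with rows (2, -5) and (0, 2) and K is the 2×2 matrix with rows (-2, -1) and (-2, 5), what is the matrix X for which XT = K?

X = [[-1, -3], [-1, 0]]

Since T sits to the right of X, X = KT⁻¹.
T has determinant 4; T⁻¹ = [[1/2, 5/4], [0, 1/2]].
X = KT⁻¹ = [[-2, -1], [-2, 5]] · [[1/2, 5/4], [0, 1/2]] = [[-1, -3], [-1, 0]].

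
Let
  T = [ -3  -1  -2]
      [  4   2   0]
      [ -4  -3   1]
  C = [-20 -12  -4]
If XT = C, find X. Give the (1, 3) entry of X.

Right-multiplying both sides by T⁻¹ gives X = CT⁻¹.
det T = 6; the adjugate gives T⁻¹ = [[1/3, 7/6, 2/3], [-2/3, -11/6, -4/3], [-2/3, -5/6, -1/3]].
X = CT⁻¹ = [[-20, -12, -4]] · [[1/3, 7/6, 2/3], [-2/3, -11/6, -4/3], [-2/3, -5/6, -1/3]] = [[4, 2, 4]].

4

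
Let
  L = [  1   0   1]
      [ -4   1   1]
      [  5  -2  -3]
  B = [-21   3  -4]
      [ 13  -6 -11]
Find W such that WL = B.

Right-multiplying both sides by L⁻¹ gives W = BL⁻¹.
det L = 2, so L⁻¹ = [[-1/2, -1, -1/2], [-7/2, -4, -5/2], [3/2, 1, 1/2]].
W = BL⁻¹ = [[-21, 3, -4], [13, -6, -11]] · [[-1/2, -1, -1/2], [-7/2, -4, -5/2], [3/2, 1, 1/2]] = [[-6, 5, 1], [-2, 0, 3]].

W = [[-6, 5, 1], [-2, 0, 3]]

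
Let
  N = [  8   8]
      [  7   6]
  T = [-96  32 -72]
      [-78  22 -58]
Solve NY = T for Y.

N is on the left of Y, so left-multiply by N⁻¹: Y = N⁻¹T.
N has determinant -8; N⁻¹ = [[-3/4, 1], [7/8, -1]].
Y = N⁻¹T = [[-3/4, 1], [7/8, -1]] · [[-96, 32, -72], [-78, 22, -58]] = [[-6, -2, -4], [-6, 6, -5]].

Y = [[-6, -2, -4], [-6, 6, -5]]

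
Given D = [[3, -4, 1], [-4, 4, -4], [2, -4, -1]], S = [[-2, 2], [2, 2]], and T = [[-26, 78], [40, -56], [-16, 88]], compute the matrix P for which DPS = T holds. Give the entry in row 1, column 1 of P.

P = D⁻¹TS⁻¹ (apply D⁻¹ on the left and S⁻¹ on the right).
D has determinant -4; D⁻¹ = [[5, 2, -3], [3, 5/4, -2], [-2, -1, 1]].
det S = -8; the adjugate gives S⁻¹ = [[-1/4, 1/4], [1/4, 1/4]].
D⁻¹T = [[-2, 14], [4, -12], [-4, -12]].
P = (D⁻¹T)S⁻¹ = [[4, 3], [-4, -2], [-2, -4]].

4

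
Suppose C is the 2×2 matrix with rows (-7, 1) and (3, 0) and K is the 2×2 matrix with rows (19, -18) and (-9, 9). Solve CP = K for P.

Left-multiplying both sides by C⁻¹ gives P = C⁻¹K.
det C = -3, so C⁻¹ = [[0, 1/3], [1, 7/3]].
P = C⁻¹K = [[0, 1/3], [1, 7/3]] · [[19, -18], [-9, 9]] = [[-3, 3], [-2, 3]].

P = [[-3, 3], [-2, 3]]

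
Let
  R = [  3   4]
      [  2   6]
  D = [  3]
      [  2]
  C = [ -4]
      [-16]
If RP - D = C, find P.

P = [[5], [-4]]

RP = C + D = [[-1], [-14]].
Since R multiplies P on the left, P = R⁻¹(C + D).
det R = 10, so R⁻¹ = [[3/5, -2/5], [-1/5, 3/10]].
P = R⁻¹(C + D) = [[5], [-4]].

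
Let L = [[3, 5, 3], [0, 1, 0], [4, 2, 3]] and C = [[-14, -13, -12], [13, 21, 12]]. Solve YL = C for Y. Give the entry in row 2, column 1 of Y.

3

Since L sits to the right of Y, Y = CL⁻¹.
det L = -3, so L⁻¹ = [[-1, 3, 1], [0, 1, 0], [4/3, -14/3, -1]].
Y = CL⁻¹ = [[-14, -13, -12], [13, 21, 12]] · [[-1, 3, 1], [0, 1, 0], [4/3, -14/3, -1]] = [[-2, 1, -2], [3, 4, 1]].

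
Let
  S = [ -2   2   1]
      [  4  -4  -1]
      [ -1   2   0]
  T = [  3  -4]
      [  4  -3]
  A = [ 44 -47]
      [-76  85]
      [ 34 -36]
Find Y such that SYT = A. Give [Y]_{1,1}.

Left-multiply by S⁻¹ and right-multiply by T⁻¹: Y = S⁻¹AT⁻¹.
S has determinant 2; S⁻¹ = [[1, 1, 1], [1/2, 1/2, 1], [2, 1, 0]].
det T = 7; the adjugate gives T⁻¹ = [[-3/7, 4/7], [-4/7, 3/7]].
S⁻¹A = [[2, 2], [18, -17], [12, -9]].
Y = (S⁻¹A)T⁻¹ = [[-2, 2], [2, 3], [0, 3]].

-2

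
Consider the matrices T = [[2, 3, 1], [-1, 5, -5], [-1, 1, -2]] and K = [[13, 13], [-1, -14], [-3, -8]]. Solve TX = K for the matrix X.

X = [[-4, -1], [5, 3], [6, 6]]

Left-multiplying both sides by T⁻¹ gives X = T⁻¹K.
det T = 3, so T⁻¹ = [[-5/3, 7/3, -20/3], [1, -1, 3], [4/3, -5/3, 13/3]].
X = T⁻¹K = [[-5/3, 7/3, -20/3], [1, -1, 3], [4/3, -5/3, 13/3]] · [[13, 13], [-1, -14], [-3, -8]] = [[-4, -1], [5, 3], [6, 6]].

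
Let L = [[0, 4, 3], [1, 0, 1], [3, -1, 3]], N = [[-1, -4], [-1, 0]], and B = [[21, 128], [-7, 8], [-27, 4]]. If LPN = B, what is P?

Left-multiply by L⁻¹ and right-multiply by N⁻¹: P = L⁻¹BN⁻¹.
L has determinant -3; L⁻¹ = [[-1/3, 5, -4/3], [0, 3, -1], [1/3, -4, 4/3]].
det N = -4, so N⁻¹ = [[0, -1], [-1/4, 1/4]].
L⁻¹B = [[-6, -8], [6, 20], [-1, 16]].
P = (L⁻¹B)N⁻¹ = [[2, 4], [-5, -1], [-4, 5]].

P = [[2, 4], [-5, -1], [-4, 5]]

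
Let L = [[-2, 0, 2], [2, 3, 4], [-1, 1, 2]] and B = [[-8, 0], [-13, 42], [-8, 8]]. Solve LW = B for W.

W = [[1, 6], [-1, 2], [-3, 6]]

L is on the left of W, so left-multiply by L⁻¹: W = L⁻¹B.
det L = 6; the adjugate gives L⁻¹ = [[1/3, 1/3, -1], [-4/3, -1/3, 2], [5/6, 1/3, -1]].
W = L⁻¹B = [[1/3, 1/3, -1], [-4/3, -1/3, 2], [5/6, 1/3, -1]] · [[-8, 0], [-13, 42], [-8, 8]] = [[1, 6], [-1, 2], [-3, 6]].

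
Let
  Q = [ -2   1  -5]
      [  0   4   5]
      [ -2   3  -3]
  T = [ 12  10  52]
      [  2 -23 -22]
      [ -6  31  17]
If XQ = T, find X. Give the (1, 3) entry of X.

-4

Q is on the right of X, so right-multiply by Q⁻¹: X = TQ⁻¹.
Q has determinant 4; Q⁻¹ = [[-27/4, -3, 25/4], [-5/2, -1, 5/2], [2, 1, -2]].
X = TQ⁻¹ = [[12, 10, 52], [2, -23, -22], [-6, 31, 17]] · [[-27/4, -3, 25/4], [-5/2, -1, 5/2], [2, 1, -2]] = [[-2, 6, -4], [0, -5, -1], [-3, 4, 6]].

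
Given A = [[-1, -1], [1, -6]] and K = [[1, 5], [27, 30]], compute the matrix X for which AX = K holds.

Since A multiplies X on the left, X = A⁻¹K.
det A = 7; the adjugate gives A⁻¹ = [[-6/7, 1/7], [-1/7, -1/7]].
X = A⁻¹K = [[-6/7, 1/7], [-1/7, -1/7]] · [[1, 5], [27, 30]] = [[3, 0], [-4, -5]].

X = [[3, 0], [-4, -5]]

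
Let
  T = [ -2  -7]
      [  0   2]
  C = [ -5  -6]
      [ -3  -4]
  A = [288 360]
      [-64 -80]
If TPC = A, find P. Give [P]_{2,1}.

Left-multiply by T⁻¹ and right-multiply by C⁻¹: P = T⁻¹AC⁻¹.
det T = -4, so T⁻¹ = [[-1/2, -7/4], [0, 1/2]].
det C = 2, so C⁻¹ = [[-2, 3], [3/2, -5/2]].
T⁻¹A = [[-32, -40], [-32, -40]].
P = (T⁻¹A)C⁻¹ = [[4, 4], [4, 4]].

4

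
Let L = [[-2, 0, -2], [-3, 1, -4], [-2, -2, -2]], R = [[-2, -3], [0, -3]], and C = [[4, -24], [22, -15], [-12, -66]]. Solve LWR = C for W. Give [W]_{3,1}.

Isolating W: multiply by L⁻¹ from the left and R⁻¹ from the right, so W = L⁻¹CR⁻¹.
det L = 4; the adjugate gives L⁻¹ = [[-5/2, 1, 1/2], [1/2, 0, -1/2], [2, -1, -1/2]].
det R = 6; the adjugate gives R⁻¹ = [[-1/2, 1/2], [0, -1/3]].
L⁻¹C = [[6, 12], [8, 21], [-8, 0]].
W = (L⁻¹C)R⁻¹ = [[-3, -1], [-4, -3], [4, -4]].

4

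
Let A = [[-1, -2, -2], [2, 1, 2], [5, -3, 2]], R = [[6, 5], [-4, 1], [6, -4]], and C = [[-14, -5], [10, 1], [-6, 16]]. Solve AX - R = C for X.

X = [[-2, -2], [0, -4], [5, 5]]

AX = C + R = [[-8, 0], [6, 2], [0, 12]].
Since A multiplies X on the left, X = A⁻¹(C + R).
det A = 2, so A⁻¹ = [[4, 5, -1], [3, 4, -1], [-11/2, -13/2, 3/2]].
X = A⁻¹(C + R) = [[-2, -2], [0, -4], [5, 5]].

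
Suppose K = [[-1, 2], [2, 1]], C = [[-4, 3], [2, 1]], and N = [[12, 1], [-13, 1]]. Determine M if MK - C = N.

MK = N + C = [[8, 4], [-11, 2]].
Right-multiplying both sides by K⁻¹ gives M = (N + C)K⁻¹.
det K = -5, so K⁻¹ = [[-1/5, 2/5], [2/5, 1/5]].
M = (N + C)K⁻¹ = [[0, 4], [3, -4]].

M = [[0, 4], [3, -4]]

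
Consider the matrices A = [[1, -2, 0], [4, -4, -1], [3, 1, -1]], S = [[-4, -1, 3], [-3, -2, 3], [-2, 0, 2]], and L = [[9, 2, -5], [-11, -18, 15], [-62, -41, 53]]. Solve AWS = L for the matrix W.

W = [[2, 5, -2], [3, 2, -2], [0, 1, 3]]

Left-multiply by A⁻¹ and right-multiply by S⁻¹: W = A⁻¹LS⁻¹.
det A = 3, so A⁻¹ = [[5/3, -2/3, 2/3], [1/3, -1/3, 1/3], [16/3, -7/3, 4/3]].
S has determinant 4; S⁻¹ = [[-1, 1/2, 3/4], [0, -1/2, 3/4], [-1, 1/2, 5/4]].
A⁻¹L = [[-19, -12, 17], [-14, -7, 11], [-9, -2, 9]].
W = (A⁻¹L)S⁻¹ = [[2, 5, -2], [3, 2, -2], [0, 1, 3]].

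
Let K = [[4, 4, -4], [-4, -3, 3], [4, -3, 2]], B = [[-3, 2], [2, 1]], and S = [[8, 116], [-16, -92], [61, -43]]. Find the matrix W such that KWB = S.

W = [[0, 5], [5, 5], [-3, -3]]

Left-multiply by K⁻¹ and right-multiply by B⁻¹: W = K⁻¹SB⁻¹.
det K = -4, so K⁻¹ = [[-3/4, -1, 0], [-5, -6, -1], [-6, -7, -1]].
det B = -7; the adjugate gives B⁻¹ = [[-1/7, 2/7], [2/7, 3/7]].
K⁻¹S = [[10, 5], [-5, 15], [3, -9]].
W = (K⁻¹S)B⁻¹ = [[0, 5], [5, 5], [-3, -3]].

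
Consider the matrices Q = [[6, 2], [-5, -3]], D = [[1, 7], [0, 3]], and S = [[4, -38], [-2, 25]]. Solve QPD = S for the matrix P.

P = [[1, -5], [-1, 4]]

Left-multiply by Q⁻¹ and right-multiply by D⁻¹: P = Q⁻¹SD⁻¹.
det Q = -8, so Q⁻¹ = [[3/8, 1/4], [-5/8, -3/4]].
det D = 3, so D⁻¹ = [[1, -7/3], [0, 1/3]].
Q⁻¹S = [[1, -8], [-1, 5]].
P = (Q⁻¹S)D⁻¹ = [[1, -5], [-1, 4]].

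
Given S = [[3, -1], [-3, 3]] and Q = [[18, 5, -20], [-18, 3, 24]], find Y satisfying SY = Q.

Y = [[6, 3, -6], [0, 4, 2]]

Left-multiplying both sides by S⁻¹ gives Y = S⁻¹Q.
det S = 6; the adjugate gives S⁻¹ = [[1/2, 1/6], [1/2, 1/2]].
Y = S⁻¹Q = [[1/2, 1/6], [1/2, 1/2]] · [[18, 5, -20], [-18, 3, 24]] = [[6, 3, -6], [0, 4, 2]].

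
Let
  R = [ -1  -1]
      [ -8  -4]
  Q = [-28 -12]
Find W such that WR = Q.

R is on the right of W, so right-multiply by R⁻¹: W = QR⁻¹.
det R = -4; the adjugate gives R⁻¹ = [[1, -1/4], [-2, 1/4]].
W = QR⁻¹ = [[-28, -12]] · [[1, -1/4], [-2, 1/4]] = [[-4, 4]].

W = [[-4, 4]]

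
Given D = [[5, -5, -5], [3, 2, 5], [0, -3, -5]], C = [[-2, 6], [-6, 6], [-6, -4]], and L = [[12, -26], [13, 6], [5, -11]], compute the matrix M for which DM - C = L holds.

DM = L + C = [[10, -20], [7, 12], [-1, -15]].
D is on the left of M, so left-multiply by D⁻¹: M = D⁻¹(L + C).
det D = -5, so D⁻¹ = [[-1, 2, 3], [-3, 5, 8], [9/5, -3, -5]].
M = D⁻¹(L + C) = [[1, -1], [-3, 0], [2, 3]].

M = [[1, -1], [-3, 0], [2, 3]]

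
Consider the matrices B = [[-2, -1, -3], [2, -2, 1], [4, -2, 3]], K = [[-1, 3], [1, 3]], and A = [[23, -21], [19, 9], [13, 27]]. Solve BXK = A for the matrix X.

Isolating X: multiply by B⁻¹ from the left and K⁻¹ from the right, so X = B⁻¹AK⁻¹.
det B = -2; the adjugate gives B⁻¹ = [[2, -9/2, 7/2], [1, -3, 2], [-2, 4, -3]].
K has determinant -6; K⁻¹ = [[-1/2, 1/2], [1/6, 1/6]].
B⁻¹A = [[6, 12], [-8, 6], [-9, -3]].
X = (B⁻¹A)K⁻¹ = [[-1, 5], [5, -3], [4, -5]].

X = [[-1, 5], [5, -3], [4, -5]]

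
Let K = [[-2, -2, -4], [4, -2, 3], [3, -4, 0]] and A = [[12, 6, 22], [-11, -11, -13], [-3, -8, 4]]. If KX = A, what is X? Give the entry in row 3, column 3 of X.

Since K multiplies X on the left, X = K⁻¹A.
det K = -2; the adjugate gives K⁻¹ = [[-6, -8, 7], [-9/2, -6, 5], [5, 7, -6]].
X = K⁻¹A = [[-6, -8, 7], [-9/2, -6, 5], [5, 7, -6]] · [[12, 6, 22], [-11, -11, -13], [-3, -8, 4]] = [[-5, -4, 0], [-3, -1, -1], [1, 1, -5]].

-5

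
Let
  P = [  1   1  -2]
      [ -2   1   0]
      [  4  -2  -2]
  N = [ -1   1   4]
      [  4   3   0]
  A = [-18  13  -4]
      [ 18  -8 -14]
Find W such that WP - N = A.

WP = A + N = [[-19, 14, 0], [22, -5, -14]].
P is on the right of W, so right-multiply by P⁻¹: W = (A + N)P⁻¹.
det P = -6; the adjugate gives P⁻¹ = [[1/3, -1, -1/3], [2/3, -1, -2/3], [0, -1, -1/2]].
W = (A + N)P⁻¹ = [[3, 5, -3], [4, -3, 3]].

W = [[3, 5, -3], [4, -3, 3]]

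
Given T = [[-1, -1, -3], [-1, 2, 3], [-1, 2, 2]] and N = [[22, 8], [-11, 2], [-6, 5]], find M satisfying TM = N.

M = [[-6, -3], [-1, 4], [-5, -3]]

Left-multiplying both sides by T⁻¹ gives M = T⁻¹N.
det T = 3; the adjugate gives T⁻¹ = [[-2/3, -4/3, 1], [-1/3, -5/3, 2], [0, 1, -1]].
M = T⁻¹N = [[-2/3, -4/3, 1], [-1/3, -5/3, 2], [0, 1, -1]] · [[22, 8], [-11, 2], [-6, 5]] = [[-6, -3], [-1, 4], [-5, -3]].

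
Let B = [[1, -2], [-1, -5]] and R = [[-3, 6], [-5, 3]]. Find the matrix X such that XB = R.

B is on the right of X, so right-multiply by B⁻¹: X = RB⁻¹.
det B = -7, so B⁻¹ = [[5/7, -2/7], [-1/7, -1/7]].
X = RB⁻¹ = [[-3, 6], [-5, 3]] · [[5/7, -2/7], [-1/7, -1/7]] = [[-3, 0], [-4, 1]].

X = [[-3, 0], [-4, 1]]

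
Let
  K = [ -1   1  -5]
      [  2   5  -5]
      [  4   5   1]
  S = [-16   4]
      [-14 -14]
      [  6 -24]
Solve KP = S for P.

P = [[-2, -2], [2, -3], [4, -1]]

Since K multiplies P on the left, P = K⁻¹S.
det K = -2, so K⁻¹ = [[-15, 13, -10], [11, -19/2, 15/2], [5, -9/2, 7/2]].
P = K⁻¹S = [[-15, 13, -10], [11, -19/2, 15/2], [5, -9/2, 7/2]] · [[-16, 4], [-14, -14], [6, -24]] = [[-2, -2], [2, -3], [4, -1]].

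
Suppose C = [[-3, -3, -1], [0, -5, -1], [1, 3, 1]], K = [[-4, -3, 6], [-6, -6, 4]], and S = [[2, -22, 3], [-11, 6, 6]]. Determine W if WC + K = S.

W = [[-2, 5, 0], [2, -3, 1]]

WC = S − K = [[6, -19, -3], [-5, 12, 2]].
Since C sits to the right of W, W = (S − K)C⁻¹.
det C = 4; the adjugate gives C⁻¹ = [[-1/2, 0, -1/2], [-1/4, -1/2, -3/4], [5/4, 3/2, 15/4]].
W = (S − K)C⁻¹ = [[-2, 5, 0], [2, -3, 1]].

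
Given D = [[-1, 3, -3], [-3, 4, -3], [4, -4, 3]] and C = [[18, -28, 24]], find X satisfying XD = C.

Right-multiplying both sides by D⁻¹ gives X = CD⁻¹.
det D = 3, so D⁻¹ = [[0, 1, 1], [-1, 3, 2], [-4/3, 8/3, 5/3]].
X = CD⁻¹ = [[18, -28, 24]] · [[0, 1, 1], [-1, 3, 2], [-4/3, 8/3, 5/3]] = [[-4, -2, 2]].

X = [[-4, -2, 2]]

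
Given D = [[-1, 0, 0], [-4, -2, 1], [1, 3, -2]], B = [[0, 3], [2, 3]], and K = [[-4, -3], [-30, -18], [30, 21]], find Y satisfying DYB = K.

Y = [[-1, 2], [-3, 1], [-1, -5]]

Y = D⁻¹KB⁻¹ (apply D⁻¹ on the left and B⁻¹ on the right).
det D = -1; the adjugate gives D⁻¹ = [[-1, 0, 0], [7, -2, -1], [10, -3, -2]].
det B = -6, so B⁻¹ = [[-1/2, 1/2], [1/3, 0]].
D⁻¹K = [[4, 3], [2, -6], [-10, -18]].
Y = (D⁻¹K)B⁻¹ = [[-1, 2], [-3, 1], [-1, -5]].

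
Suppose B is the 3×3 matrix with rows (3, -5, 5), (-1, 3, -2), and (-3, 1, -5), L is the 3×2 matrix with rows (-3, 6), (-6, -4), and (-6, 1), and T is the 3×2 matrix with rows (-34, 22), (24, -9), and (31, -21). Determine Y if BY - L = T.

BY = T + L = [[-37, 28], [18, -13], [25, -20]].
Left-multiplying both sides by B⁻¹ gives Y = B⁻¹(T + L).
B has determinant -4; B⁻¹ = [[13/4, 5, 5/4], [-1/4, 0, -1/4], [-2, -3, -1]].
Y = B⁻¹(T + L) = [[1, 1], [3, -2], [-5, 3]].

Y = [[1, 1], [3, -2], [-5, 3]]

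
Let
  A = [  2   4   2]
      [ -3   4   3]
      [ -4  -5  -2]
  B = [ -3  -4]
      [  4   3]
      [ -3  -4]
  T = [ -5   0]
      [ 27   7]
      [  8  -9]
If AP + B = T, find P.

P = [[-4, 0], [-1, 1], [5, 0]]

AP = T − B = [[-2, 4], [23, 4], [11, -5]].
A is on the left of P, so left-multiply by A⁻¹: P = A⁻¹(T − B).
det A = 4, so A⁻¹ = [[7/4, -1/2, 1], [-9/2, 1, -3], [31/4, -3/2, 5]].
P = A⁻¹(T − B) = [[-4, 0], [-1, 1], [5, 0]].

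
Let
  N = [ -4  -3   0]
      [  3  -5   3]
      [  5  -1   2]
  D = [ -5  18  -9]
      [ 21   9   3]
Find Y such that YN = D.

N is on the right of Y, so right-multiply by N⁻¹: Y = DN⁻¹.
N has determinant 1; N⁻¹ = [[-7, 6, -9], [9, -8, 12], [22, -19, 29]].
Y = DN⁻¹ = [[-5, 18, -9], [21, 9, 3]] · [[-7, 6, -9], [9, -8, 12], [22, -19, 29]] = [[-1, -3, 0], [0, -3, 6]].

Y = [[-1, -3, 0], [0, -3, 6]]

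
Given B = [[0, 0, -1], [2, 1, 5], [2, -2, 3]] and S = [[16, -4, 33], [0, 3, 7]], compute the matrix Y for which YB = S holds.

Y = [[-1, 4, 4], [-5, 1, -1]]

B is on the right of Y, so right-multiply by B⁻¹: Y = SB⁻¹.
det B = 6; the adjugate gives B⁻¹ = [[13/6, 1/3, 1/6], [2/3, 1/3, -1/3], [-1, 0, 0]].
Y = SB⁻¹ = [[16, -4, 33], [0, 3, 7]] · [[13/6, 1/3, 1/6], [2/3, 1/3, -1/3], [-1, 0, 0]] = [[-1, 4, 4], [-5, 1, -1]].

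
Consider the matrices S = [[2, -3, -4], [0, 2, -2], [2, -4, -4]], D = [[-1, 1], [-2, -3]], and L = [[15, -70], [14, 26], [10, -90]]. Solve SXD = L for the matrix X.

X = S⁻¹LD⁻¹ (apply S⁻¹ on the left and D⁻¹ on the right).
det S = -4; the adjugate gives S⁻¹ = [[4, -1, -7/2], [1, 0, -1], [1, -1/2, -1]].
det D = 5, so D⁻¹ = [[-3/5, -1/5], [2/5, -1/5]].
S⁻¹L = [[11, 9], [5, 20], [-2, 7]].
X = (S⁻¹L)D⁻¹ = [[-3, -4], [5, -5], [4, -1]].

X = [[-3, -4], [5, -5], [4, -1]]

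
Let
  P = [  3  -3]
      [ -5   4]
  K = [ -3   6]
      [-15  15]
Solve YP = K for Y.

Since P sits to the right of Y, Y = KP⁻¹.
det P = -3, so P⁻¹ = [[-4/3, -1], [-5/3, -1]].
Y = KP⁻¹ = [[-3, 6], [-15, 15]] · [[-4/3, -1], [-5/3, -1]] = [[-6, -3], [-5, 0]].

Y = [[-6, -3], [-5, 0]]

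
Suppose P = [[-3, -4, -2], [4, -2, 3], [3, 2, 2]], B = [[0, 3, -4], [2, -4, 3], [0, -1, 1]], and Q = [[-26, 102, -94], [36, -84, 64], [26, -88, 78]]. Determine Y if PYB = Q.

Y = [[-3, 3, 5], [-1, 0, 4], [4, 2, 2]]

Y = P⁻¹QB⁻¹ (apply P⁻¹ on the left and B⁻¹ on the right).
det P = -2, so P⁻¹ = [[5, -2, 8], [-1/2, 0, -1/2], [-7, 3, -11]].
det B = 2; the adjugate gives B⁻¹ = [[-1/2, 1/2, -7/2], [-1, 0, -4], [-1, 0, -3]].
P⁻¹Q = [[6, -26, 26], [0, -7, 8], [4, 2, -8]].
Y = (P⁻¹Q)B⁻¹ = [[-3, 3, 5], [-1, 0, 4], [4, 2, 2]].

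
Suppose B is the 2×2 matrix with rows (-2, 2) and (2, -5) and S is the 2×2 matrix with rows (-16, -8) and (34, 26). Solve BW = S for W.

W = [[2, -2], [-6, -6]]

Since B multiplies W on the left, W = B⁻¹S.
det B = 6, so B⁻¹ = [[-5/6, -1/3], [-1/3, -1/3]].
W = B⁻¹S = [[-5/6, -1/3], [-1/3, -1/3]] · [[-16, -8], [34, 26]] = [[2, -2], [-6, -6]].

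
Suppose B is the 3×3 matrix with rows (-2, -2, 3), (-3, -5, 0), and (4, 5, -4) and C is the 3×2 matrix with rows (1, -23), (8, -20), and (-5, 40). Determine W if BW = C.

B is on the left of W, so left-multiply by B⁻¹: W = B⁻¹C.
B has determinant -1; B⁻¹ = [[-20, -7, -15], [12, 4, 9], [-5, -2, -4]].
W = B⁻¹C = [[-20, -7, -15], [12, 4, 9], [-5, -2, -4]] · [[1, -23], [8, -20], [-5, 40]] = [[-1, 0], [-1, 4], [-1, -5]].

W = [[-1, 0], [-1, 4], [-1, -5]]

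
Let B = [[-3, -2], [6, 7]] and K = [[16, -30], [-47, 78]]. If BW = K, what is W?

Left-multiplying both sides by B⁻¹ gives W = B⁻¹K.
det B = -9, so B⁻¹ = [[-7/9, -2/9], [2/3, 1/3]].
W = B⁻¹K = [[-7/9, -2/9], [2/3, 1/3]] · [[16, -30], [-47, 78]] = [[-2, 6], [-5, 6]].

W = [[-2, 6], [-5, 6]]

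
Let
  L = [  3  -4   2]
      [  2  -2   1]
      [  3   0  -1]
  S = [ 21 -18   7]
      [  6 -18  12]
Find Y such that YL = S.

Y = [[3, 3, 2], [3, 3, -3]]

Right-multiplying both sides by L⁻¹ gives Y = SL⁻¹.
det L = -2, so L⁻¹ = [[-1, 2, 0], [-5/2, 9/2, -1/2], [-3, 6, -1]].
Y = SL⁻¹ = [[21, -18, 7], [6, -18, 12]] · [[-1, 2, 0], [-5/2, 9/2, -1/2], [-3, 6, -1]] = [[3, 3, 2], [3, 3, -3]].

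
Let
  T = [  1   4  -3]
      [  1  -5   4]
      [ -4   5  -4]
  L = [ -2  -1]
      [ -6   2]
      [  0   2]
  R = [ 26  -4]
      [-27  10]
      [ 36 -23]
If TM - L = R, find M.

TM = R + L = [[24, -5], [-33, 12], [36, -21]].
Left-multiplying both sides by T⁻¹ gives M = T⁻¹(R + L).
det T = -3; the adjugate gives T⁻¹ = [[0, -1/3, -1/3], [4, 16/3, 7/3], [5, 7, 3]].
M = T⁻¹(R + L) = [[-1, 3], [4, -5], [-3, -4]].

M = [[-1, 3], [4, -5], [-3, -4]]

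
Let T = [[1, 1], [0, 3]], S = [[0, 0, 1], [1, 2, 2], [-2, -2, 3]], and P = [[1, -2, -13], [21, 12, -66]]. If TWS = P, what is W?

W = [[0, 0, 3], [-1, -3, -5]]

Left-multiply by T⁻¹ and right-multiply by S⁻¹: W = T⁻¹PS⁻¹.
det T = 3, so T⁻¹ = [[1, -1/3], [0, 1/3]].
det S = 2, so S⁻¹ = [[5, -1, -1], [-7/2, 1, 1/2], [1, 0, 0]].
T⁻¹P = [[-6, -6, 9], [7, 4, -22]].
W = (T⁻¹P)S⁻¹ = [[0, 0, 3], [-1, -3, -5]].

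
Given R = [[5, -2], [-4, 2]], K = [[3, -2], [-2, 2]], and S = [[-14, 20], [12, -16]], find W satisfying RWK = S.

Isolating W: multiply by R⁻¹ from the left and K⁻¹ from the right, so W = R⁻¹SK⁻¹.
det R = 2, so R⁻¹ = [[1, 1], [2, 5/2]].
det K = 2; the adjugate gives K⁻¹ = [[1, 1], [1, 3/2]].
R⁻¹S = [[-2, 4], [2, 0]].
W = (R⁻¹S)K⁻¹ = [[2, 4], [2, 2]].

W = [[2, 4], [2, 2]]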